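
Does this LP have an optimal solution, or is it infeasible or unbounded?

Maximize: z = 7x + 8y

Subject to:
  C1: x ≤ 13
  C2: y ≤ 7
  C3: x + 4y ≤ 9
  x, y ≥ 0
The point (9, 0) satisfies every constraint, so the LP is feasible; the constraints give x ≤ 13 and y ≤ 7, which with x, y ≥ 0 keep the feasible region inside a bounded box. A feasible, bounded LP attains a finite optimum at a vertex.

The LP has an optimal solution: (9, 0) with z = 63.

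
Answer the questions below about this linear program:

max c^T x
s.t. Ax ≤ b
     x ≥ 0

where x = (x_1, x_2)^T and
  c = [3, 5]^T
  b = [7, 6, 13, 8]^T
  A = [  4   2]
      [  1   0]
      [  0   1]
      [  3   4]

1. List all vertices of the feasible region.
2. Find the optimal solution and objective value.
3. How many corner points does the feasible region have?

1. (0, 0), (1.75, 0), (1.2, 1.1), (0, 2)
2. x_1 = 0, x_2 = 2, z = 10
3. 4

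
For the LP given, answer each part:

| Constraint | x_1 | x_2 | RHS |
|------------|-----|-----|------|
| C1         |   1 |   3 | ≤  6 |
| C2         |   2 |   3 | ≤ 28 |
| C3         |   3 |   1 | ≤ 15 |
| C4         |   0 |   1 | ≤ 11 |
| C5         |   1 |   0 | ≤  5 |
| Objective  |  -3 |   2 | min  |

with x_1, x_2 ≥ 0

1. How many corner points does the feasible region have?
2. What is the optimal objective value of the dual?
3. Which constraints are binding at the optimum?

1. 4
2. -15 (by strong duality, equal to the primal optimum)
3. C3, C5, x_2 ≥ 0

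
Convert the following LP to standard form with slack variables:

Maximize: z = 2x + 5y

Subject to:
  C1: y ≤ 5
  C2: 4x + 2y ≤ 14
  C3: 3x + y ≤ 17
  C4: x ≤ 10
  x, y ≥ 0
max z = 2x + 5y

s.t.
  y + s1 = 5
  4x + 2y + s2 = 14
  3x + y + s3 = 17
  x + s4 = 10
  x, y, s1, s2, s3, s4 ≥ 0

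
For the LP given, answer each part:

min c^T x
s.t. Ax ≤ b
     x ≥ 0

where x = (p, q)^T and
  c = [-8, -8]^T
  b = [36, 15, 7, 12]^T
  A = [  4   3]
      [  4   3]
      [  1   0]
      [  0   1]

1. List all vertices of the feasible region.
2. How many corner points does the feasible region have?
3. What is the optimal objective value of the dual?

1. (0, 0), (3.75, 0), (0, 5)
2. 3
3. -40 (by strong duality, equal to the primal optimum)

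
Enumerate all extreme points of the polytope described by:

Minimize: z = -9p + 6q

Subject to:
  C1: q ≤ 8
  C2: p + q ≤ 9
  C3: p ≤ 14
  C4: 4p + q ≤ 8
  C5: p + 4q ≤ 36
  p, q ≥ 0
Each vertex is the intersection of two constraint boundaries that also satisfies all remaining constraints:
  p = 0 and q = 0 → (0, 0)
  4p + q = 8 and q = 0 → (2, 0)
  q = 8 and 4p + q = 8 → (0, 8)

Vertices: (0, 0), (2, 0), (0, 8)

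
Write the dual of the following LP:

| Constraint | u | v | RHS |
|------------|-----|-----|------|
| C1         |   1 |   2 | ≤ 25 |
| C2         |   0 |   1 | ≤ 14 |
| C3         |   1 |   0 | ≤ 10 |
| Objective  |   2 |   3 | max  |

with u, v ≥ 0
Minimize: z = 25y1 + 14y2 + 10y3

Subject to:
  C1: -y1 - y3 ≤ -2
  C2: -2y1 - y2 ≤ -3
  y1, y2, y3 ≥ 0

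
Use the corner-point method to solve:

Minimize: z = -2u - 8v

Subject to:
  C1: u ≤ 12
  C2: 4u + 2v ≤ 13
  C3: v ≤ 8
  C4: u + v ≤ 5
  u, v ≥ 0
Each vertex is the intersection of two constraint boundaries that also satisfies all remaining constraints:
  u = 0 and v = 0 → (0, 0)
  4u + 2v = 13 and v = 0 → (3.25, 0)
  4u + 2v = 13 and u + v = 5 → (1.5, 3.5)
  u + v = 5 and u = 0 → (0, 5)

Evaluating z = -2u - 8v at each vertex:
  (0, 0): z = 0
  (3.25, 0): z = -6.5
  (1.5, 3.5): z = -31
  (0, 5): z = -40

The minimum is at (0, 5) with z = -40.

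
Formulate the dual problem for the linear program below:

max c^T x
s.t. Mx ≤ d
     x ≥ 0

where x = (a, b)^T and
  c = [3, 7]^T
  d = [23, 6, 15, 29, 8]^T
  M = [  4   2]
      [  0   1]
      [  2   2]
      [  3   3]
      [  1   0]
Minimize: z = 23y1 + 6y2 + 15y3 + 29y4 + 8y5

Subject to:
  C1: -4y1 - 2y3 - 3y4 - y5 ≤ -3
  C2: -2y1 - y2 - 2y3 - 3y4 ≤ -7
  y1, y2, y3, y4, y5 ≥ 0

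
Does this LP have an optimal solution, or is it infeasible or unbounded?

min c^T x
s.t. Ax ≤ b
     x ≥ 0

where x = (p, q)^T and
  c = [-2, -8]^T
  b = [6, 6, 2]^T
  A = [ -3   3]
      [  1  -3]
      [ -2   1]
Feasible point: (0, 0) satisfies every constraint, so the LP is feasible.
Direction d = (1, 1): for each constraint row a, a·d ≤ 0 —
  (-3)(1) + (3)(1) = 0 ≤ 0
  (1)(1) + (-3)(1) = -2 ≤ 0
  (-2)(1) + (1)(1) = -1 ≤ 0
and d ≥ 0, so (0, 0) + t·d stays feasible for every t ≥ 0. Along this ray z = -2p - 8q changes by -10 per unit t, so z → −∞.

Unbounded — the objective can decrease without bound over the feasible region.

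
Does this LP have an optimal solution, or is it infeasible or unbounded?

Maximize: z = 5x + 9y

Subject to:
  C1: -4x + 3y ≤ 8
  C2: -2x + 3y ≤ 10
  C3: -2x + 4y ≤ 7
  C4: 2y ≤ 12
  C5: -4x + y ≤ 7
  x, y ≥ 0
Feasible point: (0, 0) satisfies every constraint, so the LP is feasible.
Direction d = (1, 0): for each constraint row a, a·d ≤ 0 —
  (-4)(1) + (3)(0) = -4 ≤ 0
  (-2)(1) + (3)(0) = -2 ≤ 0
  (-2)(1) + (4)(0) = -2 ≤ 0
  (0)(1) + (2)(0) = 0 ≤ 0
  (-4)(1) + (1)(0) = -4 ≤ 0
and d ≥ 0, so (0, 0) + t·d stays feasible for every t ≥ 0. Along this ray z = 5x + 9y changes by 5 per unit t, so z → +∞.

Unbounded: there is a feasible ray along which z → +∞.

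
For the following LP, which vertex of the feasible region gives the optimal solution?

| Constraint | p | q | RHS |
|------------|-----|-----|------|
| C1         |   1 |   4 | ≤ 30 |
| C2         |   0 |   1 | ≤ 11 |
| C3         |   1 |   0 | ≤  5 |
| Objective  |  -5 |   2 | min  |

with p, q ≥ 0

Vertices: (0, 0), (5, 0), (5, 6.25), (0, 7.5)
Evaluating z = -5p + 2q at each vertex:
  (0, 0): z = 0
  (5, 0): z = -25
  (5, 6.25): z = -12.5
  (0, 7.5): z = 15

The smallest value is z = -25, attained at (5, 0).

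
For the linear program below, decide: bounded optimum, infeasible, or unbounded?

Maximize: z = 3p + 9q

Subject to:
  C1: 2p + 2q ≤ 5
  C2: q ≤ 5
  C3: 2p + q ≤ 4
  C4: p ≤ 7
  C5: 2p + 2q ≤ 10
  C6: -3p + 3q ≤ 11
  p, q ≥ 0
The point (0, 2.5) satisfies every constraint, so the LP is feasible; the constraints give p ≤ 7 and q ≤ 5, which with p, q ≥ 0 keep the feasible region inside a bounded box. A feasible, bounded LP attains a finite optimum at a vertex.

The LP has an optimal solution: (0, 2.5) with z = 22.5.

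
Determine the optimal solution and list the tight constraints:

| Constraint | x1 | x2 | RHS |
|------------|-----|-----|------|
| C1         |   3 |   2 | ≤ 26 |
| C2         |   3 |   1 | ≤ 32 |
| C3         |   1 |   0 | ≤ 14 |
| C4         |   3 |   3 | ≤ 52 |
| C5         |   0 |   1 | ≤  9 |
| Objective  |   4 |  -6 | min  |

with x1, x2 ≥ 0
Optimal: x1 = 0, x2 = 9
Slack at optimum:
  C1: slack = 8
  C2: slack = 23
  C3: slack = 14
  C4: slack = 25
  C5: slack = 0 (binding)
  x1 ≥ 0: x1 = 0 (binding)
  x2 ≥ 0: x2 = 9
Binding constraints: C5, x1 ≥ 0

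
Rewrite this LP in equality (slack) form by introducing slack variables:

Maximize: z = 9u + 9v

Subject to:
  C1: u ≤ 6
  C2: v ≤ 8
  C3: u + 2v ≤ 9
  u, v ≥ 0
max z = 9u + 9v

s.t.
  u + s1 = 6
  v + s2 = 8
  u + 2v + s3 = 9
  u, v, s1, s2, s3 ≥ 0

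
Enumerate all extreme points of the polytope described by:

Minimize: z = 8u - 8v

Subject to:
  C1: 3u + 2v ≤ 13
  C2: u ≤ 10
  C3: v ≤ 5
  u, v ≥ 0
Each vertex is the intersection of two constraint boundaries that also satisfies all remaining constraints:
  u = 0 and v = 0 → (0, 0)
  3u + 2v = 13 and v = 0 → (4.333, 0)
  3u + 2v = 13 and v = 5 → (1, 5)
  v = 5 and u = 0 → (0, 5)

Vertices: (0, 0), (4.333, 0), (1, 5), (0, 5)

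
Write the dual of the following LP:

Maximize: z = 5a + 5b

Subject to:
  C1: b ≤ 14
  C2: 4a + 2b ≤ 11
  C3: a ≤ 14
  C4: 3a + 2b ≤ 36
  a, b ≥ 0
Minimize: z = 14y1 + 11y2 + 14y3 + 36y4

Subject to:
  C1: -4y2 - y3 - 3y4 ≤ -5
  C2: -y1 - 2y2 - 2y4 ≤ -5
  y1, y2, y3, y4 ≥ 0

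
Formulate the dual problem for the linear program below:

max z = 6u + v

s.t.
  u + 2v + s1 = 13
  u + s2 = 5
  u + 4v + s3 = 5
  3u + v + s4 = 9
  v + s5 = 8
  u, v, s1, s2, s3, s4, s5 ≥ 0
Minimize: z = 13y1 + 5y2 + 5y3 + 9y4 + 8y5

Subject to:
  C1: -y1 - y2 - y3 - 3y4 ≤ -6
  C2: -2y1 - 4y3 - y4 - y5 ≤ -1
  y1, y2, y3, y4, y5 ≥ 0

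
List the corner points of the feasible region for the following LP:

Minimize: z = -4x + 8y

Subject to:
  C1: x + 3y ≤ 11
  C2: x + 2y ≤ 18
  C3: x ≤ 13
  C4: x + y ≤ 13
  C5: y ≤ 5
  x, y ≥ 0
Each vertex is the intersection of two constraint boundaries that also satisfies all remaining constraints:
  x = 0 and y = 0 → (0, 0)
  x + 3y = 11 and y = 0 → (11, 0)
  x + 3y = 11 and x = 0 → (0, 3.667)

Vertices: (0, 0), (11, 0), (0, 3.667)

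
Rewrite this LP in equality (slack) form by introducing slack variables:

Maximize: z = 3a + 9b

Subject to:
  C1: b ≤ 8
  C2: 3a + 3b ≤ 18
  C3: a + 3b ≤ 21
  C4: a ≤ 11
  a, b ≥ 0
max z = 3a + 9b

s.t.
  b + s1 = 8
  3a + 3b + s2 = 18
  a + 3b + s3 = 21
  a + s4 = 11
  a, b, s1, s2, s3, s4 ≥ 0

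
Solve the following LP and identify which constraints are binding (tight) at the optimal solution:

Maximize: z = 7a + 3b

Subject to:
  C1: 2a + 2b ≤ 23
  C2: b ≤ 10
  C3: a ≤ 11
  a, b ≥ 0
Optimal: a = 11, b = 0.5
Binding: C1, C3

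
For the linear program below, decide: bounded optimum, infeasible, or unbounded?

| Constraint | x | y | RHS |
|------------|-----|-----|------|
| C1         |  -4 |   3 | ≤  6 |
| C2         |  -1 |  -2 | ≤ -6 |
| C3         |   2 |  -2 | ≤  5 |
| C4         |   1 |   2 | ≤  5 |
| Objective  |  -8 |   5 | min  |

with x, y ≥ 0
C4 requires x + 2y ≤ 5, while C2 (-x - 2y ≤ -6) is equivalent to x + 2y ≥ 6. Together they would need 6 ≤ x + 2y ≤ 5, which is impossible since 6 > 5. No point satisfies all constraints.

The feasible region is empty; the LP is infeasible.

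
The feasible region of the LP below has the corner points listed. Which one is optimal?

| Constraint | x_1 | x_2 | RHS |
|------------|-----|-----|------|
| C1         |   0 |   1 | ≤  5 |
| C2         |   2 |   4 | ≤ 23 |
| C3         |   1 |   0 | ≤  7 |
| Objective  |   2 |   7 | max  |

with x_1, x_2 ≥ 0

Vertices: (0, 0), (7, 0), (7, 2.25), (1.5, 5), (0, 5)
Evaluating z = 2x_1 + 7x_2 at each vertex:
  (0, 0): z = 0
  (7, 0): z = 14
  (7, 2.25): z = 29.75
  (1.5, 5): z = 38
  (0, 5): z = 35

The largest value is z = 38, attained at (1.5, 5).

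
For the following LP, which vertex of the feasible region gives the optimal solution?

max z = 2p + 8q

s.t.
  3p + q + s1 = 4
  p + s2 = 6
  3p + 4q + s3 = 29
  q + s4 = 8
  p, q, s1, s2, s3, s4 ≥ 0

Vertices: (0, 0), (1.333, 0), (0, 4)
(0, 4) with z = 32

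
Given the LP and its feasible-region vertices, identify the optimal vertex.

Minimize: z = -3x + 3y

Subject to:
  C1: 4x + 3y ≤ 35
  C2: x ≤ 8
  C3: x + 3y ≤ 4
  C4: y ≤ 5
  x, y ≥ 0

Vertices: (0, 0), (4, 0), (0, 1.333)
Evaluating z = -3x + 3y at each vertex:
  (0, 0): z = 0
  (4, 0): z = -12
  (0, 1.333): z = 4

The smallest value is z = -12, attained at (4, 0).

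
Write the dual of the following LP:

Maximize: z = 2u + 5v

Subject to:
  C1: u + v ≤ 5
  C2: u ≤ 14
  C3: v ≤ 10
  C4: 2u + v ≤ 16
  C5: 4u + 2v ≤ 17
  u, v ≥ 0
Minimize: z = 5y1 + 14y2 + 10y3 + 16y4 + 17y5

Subject to:
  C1: -y1 - y2 - 2y4 - 4y5 ≤ -2
  C2: -y1 - y3 - y4 - 2y5 ≤ -5
  y1, y2, y3, y4, y5 ≥ 0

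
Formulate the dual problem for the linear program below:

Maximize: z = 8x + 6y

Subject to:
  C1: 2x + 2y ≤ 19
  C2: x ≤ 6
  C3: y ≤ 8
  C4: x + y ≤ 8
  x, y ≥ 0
Minimize: z = 19y1 + 6y2 + 8y3 + 8y4

Subject to:
  C1: -2y1 - y2 - y4 ≤ -8
  C2: -2y1 - y3 - y4 ≤ -6
  y1, y2, y3, y4 ≥ 0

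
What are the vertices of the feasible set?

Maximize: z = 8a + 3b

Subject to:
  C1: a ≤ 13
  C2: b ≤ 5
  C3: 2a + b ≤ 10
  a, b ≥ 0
Each vertex is the intersection of two constraint boundaries that also satisfies all remaining constraints:
  a = 0 and b = 0 → (0, 0)
  2a + b = 10 and b = 0 → (5, 0)
  b = 5 and 2a + b = 10 → (2.5, 5)
  b = 5 and a = 0 → (0, 5)

Vertices: (0, 0), (5, 0), (2.5, 5), (0, 5)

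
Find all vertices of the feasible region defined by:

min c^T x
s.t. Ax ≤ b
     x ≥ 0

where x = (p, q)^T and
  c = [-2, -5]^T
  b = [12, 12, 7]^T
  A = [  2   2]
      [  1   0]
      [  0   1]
Each vertex is the intersection of two constraint boundaries that also satisfies all remaining constraints:
  p = 0 and q = 0 → (0, 0)
  2p + 2q = 12 and q = 0 → (6, 0)
  2p + 2q = 12 and p = 0 → (0, 6)

Vertices: (0, 0), (6, 0), (0, 6)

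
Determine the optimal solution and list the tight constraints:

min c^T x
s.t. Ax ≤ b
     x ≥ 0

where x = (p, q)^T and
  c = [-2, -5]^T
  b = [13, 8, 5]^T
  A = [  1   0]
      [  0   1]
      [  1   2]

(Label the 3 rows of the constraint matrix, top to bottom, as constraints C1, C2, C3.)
Optimal: p = 0, q = 2.5
Binding: C3, p ≥ 0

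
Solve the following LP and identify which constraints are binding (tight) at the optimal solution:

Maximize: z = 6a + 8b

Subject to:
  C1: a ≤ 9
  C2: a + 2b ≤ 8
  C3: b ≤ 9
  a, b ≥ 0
Optimal: a = 8, b = 0
Slack at optimum:
  C1: slack = 1
  C2: slack = 0 (binding)
  C3: slack = 9
  a ≥ 0: a = 8
  b ≥ 0: b = 0 (binding)
Binding constraints: C2, b ≥ 0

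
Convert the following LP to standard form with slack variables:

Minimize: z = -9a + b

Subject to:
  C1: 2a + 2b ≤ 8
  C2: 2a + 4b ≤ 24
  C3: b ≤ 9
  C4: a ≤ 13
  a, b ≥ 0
min z = -9a + b

s.t.
  2a + 2b + s1 = 8
  2a + 4b + s2 = 24
  b + s3 = 9
  a + s4 = 13
  a, b, s1, s2, s3, s4 ≥ 0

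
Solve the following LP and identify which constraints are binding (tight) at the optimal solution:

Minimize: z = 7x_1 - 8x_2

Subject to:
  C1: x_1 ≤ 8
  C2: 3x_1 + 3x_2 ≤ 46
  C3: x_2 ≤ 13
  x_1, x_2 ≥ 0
Optimal: x_1 = 0, x_2 = 13
Binding: C3, x_1 ≥ 0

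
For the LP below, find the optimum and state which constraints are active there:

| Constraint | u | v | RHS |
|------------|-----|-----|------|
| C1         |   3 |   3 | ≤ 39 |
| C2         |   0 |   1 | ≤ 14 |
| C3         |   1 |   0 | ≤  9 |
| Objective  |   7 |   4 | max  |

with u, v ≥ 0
Optimal: u = 9, v = 4
Slack at optimum:
  C1: slack = 0 (binding)
  C2: slack = 10
  C3: slack = 0 (binding)
  u ≥ 0: u = 9
  v ≥ 0: v = 4
Binding constraints: C1, C3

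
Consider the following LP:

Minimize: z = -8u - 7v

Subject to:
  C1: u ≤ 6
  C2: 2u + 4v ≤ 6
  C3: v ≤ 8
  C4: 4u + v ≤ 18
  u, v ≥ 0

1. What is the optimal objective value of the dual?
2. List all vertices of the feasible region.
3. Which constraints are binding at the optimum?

1. -24 (by strong duality, equal to the primal optimum)
2. (0, 0), (3, 0), (0, 1.5)
3. C2, v ≥ 0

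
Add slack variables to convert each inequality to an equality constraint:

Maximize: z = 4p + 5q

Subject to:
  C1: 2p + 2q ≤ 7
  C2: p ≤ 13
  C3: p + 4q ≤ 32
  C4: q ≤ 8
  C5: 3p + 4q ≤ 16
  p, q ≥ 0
max z = 4p + 5q

s.t.
  2p + 2q + s1 = 7
  p + s2 = 13
  p + 4q + s3 = 32
  q + s4 = 8
  3p + 4q + s5 = 16
  p, q, s1, s2, s3, s4, s5 ≥ 0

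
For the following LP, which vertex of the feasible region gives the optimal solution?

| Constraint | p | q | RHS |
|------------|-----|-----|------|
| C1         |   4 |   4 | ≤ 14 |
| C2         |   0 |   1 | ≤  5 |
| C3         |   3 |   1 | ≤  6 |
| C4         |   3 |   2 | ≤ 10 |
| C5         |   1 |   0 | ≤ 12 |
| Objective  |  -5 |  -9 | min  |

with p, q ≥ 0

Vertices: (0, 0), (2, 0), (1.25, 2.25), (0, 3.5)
Evaluating z = -5p - 9q at each vertex:
  (0, 0): z = 0
  (2, 0): z = -10
  (1.25, 2.25): z = -26.5
  (0, 3.5): z = -31.5

The smallest value is z = -31.5, attained at (0, 3.5).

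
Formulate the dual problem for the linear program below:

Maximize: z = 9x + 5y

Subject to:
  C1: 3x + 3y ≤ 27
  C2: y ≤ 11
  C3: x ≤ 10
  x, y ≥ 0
Minimize: z = 27y1 + 11y2 + 10y3

Subject to:
  C1: -3y1 - y3 ≤ -9
  C2: -3y1 - y2 ≤ -5
  y1, y2, y3 ≥ 0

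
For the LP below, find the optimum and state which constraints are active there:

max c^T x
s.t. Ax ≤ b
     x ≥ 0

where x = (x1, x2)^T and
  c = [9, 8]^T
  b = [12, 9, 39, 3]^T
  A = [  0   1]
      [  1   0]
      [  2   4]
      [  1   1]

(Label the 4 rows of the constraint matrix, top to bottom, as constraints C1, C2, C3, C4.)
Optimal: x1 = 3, x2 = 0
Slack at optimum:
  C1: slack = 12
  C2: slack = 6
  C3: slack = 33
  C4: slack = 0 (binding)
  x1 ≥ 0: x1 = 3
  x2 ≥ 0: x2 = 0 (binding)
Binding constraints: C4, x2 ≥ 0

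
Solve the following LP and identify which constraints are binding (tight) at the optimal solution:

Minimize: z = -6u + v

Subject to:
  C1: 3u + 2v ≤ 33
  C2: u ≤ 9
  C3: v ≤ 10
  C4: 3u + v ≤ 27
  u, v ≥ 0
Optimal: u = 9, v = 0
Slack at optimum:
  C1: slack = 6
  C2: slack = 0 (binding)
  C3: slack = 10
  C4: slack = 0 (binding)
  u ≥ 0: u = 9
  v ≥ 0: v = 0 (binding)
Binding constraints: C2, C4, v ≥ 0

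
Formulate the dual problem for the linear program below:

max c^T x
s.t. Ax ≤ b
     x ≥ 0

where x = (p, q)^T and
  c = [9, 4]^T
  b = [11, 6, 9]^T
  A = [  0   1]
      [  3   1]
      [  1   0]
Minimize: z = 11y1 + 6y2 + 9y3

Subject to:
  C1: -3y2 - y3 ≤ -9
  C2: -y1 - y2 ≤ -4
  y1, y2, y3 ≥ 0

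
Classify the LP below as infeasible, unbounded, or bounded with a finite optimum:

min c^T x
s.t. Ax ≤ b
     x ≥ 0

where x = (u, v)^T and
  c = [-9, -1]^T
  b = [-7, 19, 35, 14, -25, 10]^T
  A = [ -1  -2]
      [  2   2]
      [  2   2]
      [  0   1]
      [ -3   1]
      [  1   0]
The point (9.5, 0) satisfies every constraint, so the LP is feasible; the constraints give u ≤ 10 and v ≤ 14, which with u, v ≥ 0 keep the feasible region inside a bounded box. A feasible, bounded LP attains a finite optimum at a vertex.

The LP has an optimal solution: (9.5, 0) with z = -85.5.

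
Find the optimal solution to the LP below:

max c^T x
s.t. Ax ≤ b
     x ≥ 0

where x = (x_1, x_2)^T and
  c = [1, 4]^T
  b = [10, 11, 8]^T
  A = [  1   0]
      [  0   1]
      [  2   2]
x_1 = 0, x_2 = 4, z = 16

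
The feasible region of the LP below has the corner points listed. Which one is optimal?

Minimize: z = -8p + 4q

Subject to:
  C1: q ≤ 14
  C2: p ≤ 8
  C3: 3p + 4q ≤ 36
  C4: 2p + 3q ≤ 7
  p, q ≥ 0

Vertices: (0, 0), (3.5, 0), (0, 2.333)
Evaluating z = -8p + 4q at each vertex:
  (0, 0): z = 0
  (3.5, 0): z = -28
  (0, 2.333): z = 9.333

The smallest value is z = -28, attained at (3.5, 0).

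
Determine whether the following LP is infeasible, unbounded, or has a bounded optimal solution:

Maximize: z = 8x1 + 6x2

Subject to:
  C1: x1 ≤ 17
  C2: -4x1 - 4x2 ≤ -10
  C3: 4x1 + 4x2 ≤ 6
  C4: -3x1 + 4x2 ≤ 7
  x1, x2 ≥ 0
C3 requires 4x1 + 4x2 ≤ 6, while C2 (-4x1 - 4x2 ≤ -10) is equivalent to 4x1 + 4x2 ≥ 10. Together they would need 10 ≤ 4x1 + 4x2 ≤ 6, which is impossible since 10 > 6. No point satisfies all constraints.

The feasible region is empty; the LP is infeasible.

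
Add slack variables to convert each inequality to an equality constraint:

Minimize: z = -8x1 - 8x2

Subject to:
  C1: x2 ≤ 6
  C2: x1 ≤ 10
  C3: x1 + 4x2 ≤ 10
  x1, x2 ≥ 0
min z = -8x1 - 8x2

s.t.
  x2 + s1 = 6
  x1 + s2 = 10
  x1 + 4x2 + s3 = 10
  x1, x2, s1, s2, s3 ≥ 0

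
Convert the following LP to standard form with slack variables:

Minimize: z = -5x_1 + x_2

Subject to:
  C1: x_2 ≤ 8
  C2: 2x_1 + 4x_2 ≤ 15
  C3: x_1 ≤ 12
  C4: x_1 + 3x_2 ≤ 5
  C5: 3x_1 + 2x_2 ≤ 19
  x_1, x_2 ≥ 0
min z = -5x_1 + x_2

s.t.
  x_2 + s1 = 8
  2x_1 + 4x_2 + s2 = 15
  x_1 + s3 = 12
  x_1 + 3x_2 + s4 = 5
  3x_1 + 2x_2 + s5 = 19
  x_1, x_2, s1, s2, s3, s4, s5 ≥ 0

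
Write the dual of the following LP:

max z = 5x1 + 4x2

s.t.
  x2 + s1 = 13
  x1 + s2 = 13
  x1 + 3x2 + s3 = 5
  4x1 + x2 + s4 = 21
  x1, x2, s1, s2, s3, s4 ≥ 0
Minimize: z = 13y1 + 13y2 + 5y3 + 21y4

Subject to:
  C1: -y2 - y3 - 4y4 ≤ -5
  C2: -y1 - 3y3 - y4 ≤ -4
  y1, y2, y3, y4 ≥ 0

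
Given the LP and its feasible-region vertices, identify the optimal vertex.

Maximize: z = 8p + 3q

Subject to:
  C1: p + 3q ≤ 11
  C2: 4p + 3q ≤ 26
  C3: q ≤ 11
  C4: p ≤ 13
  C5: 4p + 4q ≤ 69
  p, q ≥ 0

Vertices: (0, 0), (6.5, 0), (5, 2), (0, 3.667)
Evaluating z = 8p + 3q at each vertex:
  (0, 0): z = 0
  (6.5, 0): z = 52
  (5, 2): z = 46
  (0, 3.667): z = 11

The largest value is z = 52, attained at (6.5, 0).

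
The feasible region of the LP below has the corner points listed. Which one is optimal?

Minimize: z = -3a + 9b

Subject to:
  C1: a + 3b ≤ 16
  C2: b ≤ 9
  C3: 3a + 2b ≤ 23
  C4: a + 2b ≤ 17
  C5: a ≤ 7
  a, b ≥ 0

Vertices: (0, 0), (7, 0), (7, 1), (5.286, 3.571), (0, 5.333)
Evaluating z = -3a + 9b at each vertex:
  (0, 0): z = 0
  (7, 0): z = -21
  (7, 1): z = -12
  (5.286, 3.571): z = 16.29
  (0, 5.333): z = 48

The smallest value is z = -21, attained at (7, 0).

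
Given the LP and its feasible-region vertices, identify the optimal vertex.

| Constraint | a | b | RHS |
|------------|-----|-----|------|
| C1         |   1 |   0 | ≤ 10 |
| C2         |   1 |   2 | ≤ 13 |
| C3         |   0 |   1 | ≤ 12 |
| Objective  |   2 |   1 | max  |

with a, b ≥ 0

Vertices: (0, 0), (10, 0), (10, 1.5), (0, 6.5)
(10, 1.5) with z = 21.5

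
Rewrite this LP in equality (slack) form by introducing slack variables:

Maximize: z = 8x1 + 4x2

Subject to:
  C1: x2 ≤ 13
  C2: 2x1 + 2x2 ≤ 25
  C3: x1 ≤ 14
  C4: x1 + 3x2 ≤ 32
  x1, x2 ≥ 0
max z = 8x1 + 4x2

s.t.
  x2 + s1 = 13
  2x1 + 2x2 + s2 = 25
  x1 + s3 = 14
  x1 + 3x2 + s4 = 32
  x1, x2, s1, s2, s3, s4 ≥ 0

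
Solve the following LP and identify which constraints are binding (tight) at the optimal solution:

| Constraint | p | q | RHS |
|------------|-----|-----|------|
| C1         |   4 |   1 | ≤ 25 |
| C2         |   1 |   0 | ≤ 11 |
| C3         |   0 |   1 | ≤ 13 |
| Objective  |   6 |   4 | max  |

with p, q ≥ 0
Optimal: p = 3, q = 13
Slack at optimum:
  C1: slack = 0 (binding)
  C2: slack = 8
  C3: slack = 0 (binding)
  p ≥ 0: p = 3
  q ≥ 0: q = 13
Binding constraints: C1, C3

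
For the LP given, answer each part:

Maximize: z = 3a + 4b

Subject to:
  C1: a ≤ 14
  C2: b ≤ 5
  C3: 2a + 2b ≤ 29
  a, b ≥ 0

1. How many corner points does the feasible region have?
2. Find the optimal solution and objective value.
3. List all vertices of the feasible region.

1. 5
2. a = 9.5, b = 5, z = 48.5
3. (0, 0), (14, 0), (14, 0.5), (9.5, 5), (0, 5)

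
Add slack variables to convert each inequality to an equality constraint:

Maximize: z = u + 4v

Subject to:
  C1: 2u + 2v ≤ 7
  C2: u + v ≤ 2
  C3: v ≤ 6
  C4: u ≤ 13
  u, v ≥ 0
max z = u + 4v

s.t.
  2u + 2v + s1 = 7
  u + v + s2 = 2
  v + s3 = 6
  u + s4 = 13
  u, v, s1, s2, s3, s4 ≥ 0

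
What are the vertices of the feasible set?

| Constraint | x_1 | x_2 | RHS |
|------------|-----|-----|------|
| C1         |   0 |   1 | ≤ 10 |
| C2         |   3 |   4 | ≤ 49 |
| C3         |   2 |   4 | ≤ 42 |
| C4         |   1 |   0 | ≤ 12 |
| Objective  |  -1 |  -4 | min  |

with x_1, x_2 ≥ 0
Each vertex is the intersection of two constraint boundaries that also satisfies all remaining constraints:
  x_1 = 0 and x_2 = 0 → (0, 0)
  x_1 = 12 and x_2 = 0 → (12, 0)
  3x_1 + 4x_2 = 49 and x_1 = 12 → (12, 3.25)
  3x_1 + 4x_2 = 49 and 2x_1 + 4x_2 = 42 → (7, 7)
  x_2 = 10 and 2x_1 + 4x_2 = 42 → (1, 10)
  x_2 = 10 and x_1 = 0 → (0, 10)

Vertices: (0, 0), (12, 0), (12, 3.25), (7, 7), (1, 10), (0, 10)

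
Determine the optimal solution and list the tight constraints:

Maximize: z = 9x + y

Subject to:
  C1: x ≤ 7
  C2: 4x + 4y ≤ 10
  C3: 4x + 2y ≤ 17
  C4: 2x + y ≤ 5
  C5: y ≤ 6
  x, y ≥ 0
Optimal: x = 2.5, y = 0
Slack at optimum:
  C1: slack = 4.5
  C2: slack = 0 (binding)
  C3: slack = 7
  C4: slack = 0 (binding)
  C5: slack = 6
  x ≥ 0: x = 2.5
  y ≥ 0: y = 0 (binding)
Binding constraints: C2, C4, y ≥ 0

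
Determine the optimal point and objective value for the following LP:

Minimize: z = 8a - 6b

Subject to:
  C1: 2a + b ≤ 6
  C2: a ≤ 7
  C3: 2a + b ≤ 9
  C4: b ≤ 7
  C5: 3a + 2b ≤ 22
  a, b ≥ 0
Each vertex is the intersection of two constraint boundaries that also satisfies all remaining constraints:
  a = 0 and b = 0 → (0, 0)
  2a + b = 6 and b = 0 → (3, 0)
  2a + b = 6 and a = 0 → (0, 6)

Evaluating z = 8a - 6b at each vertex:
  (0, 0): z = 0
  (3, 0): z = 24
  (0, 6): z = -36

The minimum is at (0, 6) with z = -36.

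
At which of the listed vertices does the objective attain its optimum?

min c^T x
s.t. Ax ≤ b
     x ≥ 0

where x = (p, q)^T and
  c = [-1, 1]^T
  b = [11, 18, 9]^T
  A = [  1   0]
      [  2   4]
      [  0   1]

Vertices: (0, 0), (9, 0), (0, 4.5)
Evaluating z = -p + q at each vertex:
  (0, 0): z = 0
  (9, 0): z = -9
  (0, 4.5): z = 4.5

The smallest value is z = -9, attained at (9, 0).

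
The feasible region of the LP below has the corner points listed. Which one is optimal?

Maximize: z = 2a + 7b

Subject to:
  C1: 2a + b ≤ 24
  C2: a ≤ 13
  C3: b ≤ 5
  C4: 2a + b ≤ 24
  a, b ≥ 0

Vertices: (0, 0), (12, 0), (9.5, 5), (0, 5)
(9.5, 5) with z = 54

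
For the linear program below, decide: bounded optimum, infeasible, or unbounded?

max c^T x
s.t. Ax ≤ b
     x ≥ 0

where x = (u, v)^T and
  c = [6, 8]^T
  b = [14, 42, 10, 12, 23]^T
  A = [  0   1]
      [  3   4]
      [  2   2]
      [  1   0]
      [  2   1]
The point (0, 5) satisfies every constraint, so the LP is feasible; the constraints give u ≤ 12 and v ≤ 14, which with u, v ≥ 0 keep the feasible region inside a bounded box. A feasible, bounded LP attains a finite optimum at a vertex.

The LP has an optimal solution: (0, 5) with z = 40.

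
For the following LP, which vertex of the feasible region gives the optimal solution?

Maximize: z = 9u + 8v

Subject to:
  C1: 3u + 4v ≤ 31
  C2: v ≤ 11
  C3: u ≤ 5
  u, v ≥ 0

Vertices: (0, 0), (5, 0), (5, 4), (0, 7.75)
(5, 4) with z = 77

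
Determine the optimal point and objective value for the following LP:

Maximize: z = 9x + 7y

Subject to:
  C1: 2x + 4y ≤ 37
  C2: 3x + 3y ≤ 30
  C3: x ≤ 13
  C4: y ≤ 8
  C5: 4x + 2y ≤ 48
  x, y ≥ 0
Each vertex is the intersection of two constraint boundaries that also satisfies all remaining constraints:
  x = 0 and y = 0 → (0, 0)
  3x + 3y = 30 and y = 0 → (10, 0)
  3x + 3y = 30 and y = 8 → (2, 8)
  y = 8 and x = 0 → (0, 8)

Evaluating z = 9x + 7y at each vertex:
  (0, 0): z = 0
  (10, 0): z = 90
  (2, 8): z = 74
  (0, 8): z = 56

The maximum is at (10, 0) with z = 90.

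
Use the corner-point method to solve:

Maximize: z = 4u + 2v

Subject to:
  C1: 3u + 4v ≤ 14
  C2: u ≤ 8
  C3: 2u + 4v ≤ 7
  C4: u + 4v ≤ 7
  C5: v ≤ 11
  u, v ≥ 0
Each vertex is the intersection of two constraint boundaries that also satisfies all remaining constraints:
  u = 0 and v = 0 → (0, 0)
  2u + 4v = 7 and v = 0 → (3.5, 0)
  2u + 4v = 7 and u + 4v = 7 → (0, 1.75)

Evaluating z = 4u + 2v at each vertex:
  (0, 0): z = 0
  (3.5, 0): z = 14
  (0, 1.75): z = 3.5

The maximum is at (3.5, 0) with z = 14.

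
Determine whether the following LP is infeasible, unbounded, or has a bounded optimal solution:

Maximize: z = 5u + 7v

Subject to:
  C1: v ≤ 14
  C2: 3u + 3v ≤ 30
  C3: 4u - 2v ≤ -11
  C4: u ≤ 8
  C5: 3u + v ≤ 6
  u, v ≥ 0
The point (0, 6) satisfies every constraint, so the LP is feasible; the constraints give u ≤ 8 and v ≤ 14, which with u, v ≥ 0 keep the feasible region inside a bounded box. A feasible, bounded LP attains a finite optimum at a vertex.

The LP has an optimal solution: (0, 6) with z = 42.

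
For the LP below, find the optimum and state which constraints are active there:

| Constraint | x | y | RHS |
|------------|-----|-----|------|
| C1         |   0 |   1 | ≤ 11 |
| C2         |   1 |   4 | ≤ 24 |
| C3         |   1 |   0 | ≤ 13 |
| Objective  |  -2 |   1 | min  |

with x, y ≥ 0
Optimal: x = 13, y = 0
Slack at optimum:
  C1: slack = 11
  C2: slack = 11
  C3: slack = 0 (binding)
  x ≥ 0: x = 13
  y ≥ 0: y = 0 (binding)
Binding constraints: C3, y ≥ 0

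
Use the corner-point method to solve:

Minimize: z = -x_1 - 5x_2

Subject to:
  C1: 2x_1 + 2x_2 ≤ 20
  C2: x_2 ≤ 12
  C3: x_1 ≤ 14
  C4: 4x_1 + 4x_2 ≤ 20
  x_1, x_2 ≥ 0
Each vertex is the intersection of two constraint boundaries that also satisfies all remaining constraints:
  x_1 = 0 and x_2 = 0 → (0, 0)
  4x_1 + 4x_2 = 20 and x_2 = 0 → (5, 0)
  4x_1 + 4x_2 = 20 and x_1 = 0 → (0, 5)

Evaluating z = -x_1 - 5x_2 at each vertex:
  (0, 0): z = 0
  (5, 0): z = -5
  (0, 5): z = -25

The minimum is at (0, 5) with z = -25.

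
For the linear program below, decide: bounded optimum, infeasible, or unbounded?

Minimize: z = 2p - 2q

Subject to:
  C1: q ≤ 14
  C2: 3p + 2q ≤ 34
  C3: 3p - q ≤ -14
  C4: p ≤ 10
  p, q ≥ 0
The point (0, 14) satisfies every constraint, so the LP is feasible; the constraints give p ≤ 10 and q ≤ 14, which with p, q ≥ 0 keep the feasible region inside a bounded box. A feasible, bounded LP attains a finite optimum at a vertex.

Evaluating z = 2p - 2q at each vertex:
  (0, 14): z = -28

The LP has an optimal solution: (0, 14) with z = -28.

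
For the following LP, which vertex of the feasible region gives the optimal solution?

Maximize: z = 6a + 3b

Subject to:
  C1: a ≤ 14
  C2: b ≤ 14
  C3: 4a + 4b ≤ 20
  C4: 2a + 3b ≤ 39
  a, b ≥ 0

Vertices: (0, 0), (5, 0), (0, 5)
Evaluating z = 6a + 3b at each vertex:
  (0, 0): z = 0
  (5, 0): z = 30
  (0, 5): z = 15

The largest value is z = 30, attained at (5, 0).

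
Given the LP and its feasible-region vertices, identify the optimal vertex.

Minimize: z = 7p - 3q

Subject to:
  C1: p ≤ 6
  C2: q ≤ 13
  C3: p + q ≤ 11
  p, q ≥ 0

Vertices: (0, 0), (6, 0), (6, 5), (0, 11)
Evaluating z = 7p - 3q at each vertex:
  (0, 0): z = 0
  (6, 0): z = 42
  (6, 5): z = 27
  (0, 11): z = -33

The smallest value is z = -33, attained at (0, 11).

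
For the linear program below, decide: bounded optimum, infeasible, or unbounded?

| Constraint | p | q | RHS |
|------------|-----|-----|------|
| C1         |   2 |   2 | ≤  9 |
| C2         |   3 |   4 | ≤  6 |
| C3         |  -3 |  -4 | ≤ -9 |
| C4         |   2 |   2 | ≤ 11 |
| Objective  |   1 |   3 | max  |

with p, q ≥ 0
C2 requires 3p + 4q ≤ 6, while C3 (-3p - 4q ≤ -9) is equivalent to 3p + 4q ≥ 9. Together they would need 9 ≤ 3p + 4q ≤ 6, which is impossible since 9 > 6. No point satisfies all constraints.

Infeasible — the constraint set is empty.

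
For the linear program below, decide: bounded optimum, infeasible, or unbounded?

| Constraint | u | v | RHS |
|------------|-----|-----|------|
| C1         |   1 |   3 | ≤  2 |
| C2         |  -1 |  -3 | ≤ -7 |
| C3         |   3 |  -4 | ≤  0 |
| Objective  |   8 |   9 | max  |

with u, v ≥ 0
C1 requires u + 3v ≤ 2, while C2 (-u - 3v ≤ -7) is equivalent to u + 3v ≥ 7. Together they would need 7 ≤ u + 3v ≤ 2, which is impossible since 7 > 2. No point satisfies all constraints.

Infeasible — the constraint set is empty.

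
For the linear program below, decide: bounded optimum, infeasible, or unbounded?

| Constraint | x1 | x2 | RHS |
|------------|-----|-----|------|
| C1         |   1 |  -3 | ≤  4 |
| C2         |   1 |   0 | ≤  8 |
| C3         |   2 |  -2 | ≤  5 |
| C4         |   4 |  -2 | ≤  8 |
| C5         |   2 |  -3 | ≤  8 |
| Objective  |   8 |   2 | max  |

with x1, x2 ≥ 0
Feasible point: (0, 0) satisfies every constraint, so the LP is feasible.
Direction d = (0, 1): for each constraint row a, a·d ≤ 0 —
  (1)(0) + (-3)(1) = -3 ≤ 0
  (1)(0) + (0)(1) = 0 ≤ 0
  (2)(0) + (-2)(1) = -2 ≤ 0
  (4)(0) + (-2)(1) = -2 ≤ 0
  (2)(0) + (-3)(1) = -3 ≤ 0
and d ≥ 0, so (0, 0) + t·d stays feasible for every t ≥ 0. Along this ray z = 8x1 + 2x2 changes by 2 per unit t, so z → +∞.

The LP is unbounded; z can be made arbitrarily large.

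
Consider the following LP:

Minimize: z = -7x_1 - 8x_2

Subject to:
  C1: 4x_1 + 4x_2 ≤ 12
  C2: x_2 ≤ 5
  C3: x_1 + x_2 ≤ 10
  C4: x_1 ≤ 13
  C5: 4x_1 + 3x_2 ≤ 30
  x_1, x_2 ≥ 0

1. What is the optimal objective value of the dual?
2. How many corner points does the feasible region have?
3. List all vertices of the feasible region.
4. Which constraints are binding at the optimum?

1. -24 (by strong duality, equal to the primal optimum)
2. 3
3. (0, 0), (3, 0), (0, 3)
4. C1, x_1 ≥ 0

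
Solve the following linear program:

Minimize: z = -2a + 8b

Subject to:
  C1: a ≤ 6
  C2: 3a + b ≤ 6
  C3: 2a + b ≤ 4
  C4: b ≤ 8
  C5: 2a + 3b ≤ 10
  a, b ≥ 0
a = 2, b = 0, z = -4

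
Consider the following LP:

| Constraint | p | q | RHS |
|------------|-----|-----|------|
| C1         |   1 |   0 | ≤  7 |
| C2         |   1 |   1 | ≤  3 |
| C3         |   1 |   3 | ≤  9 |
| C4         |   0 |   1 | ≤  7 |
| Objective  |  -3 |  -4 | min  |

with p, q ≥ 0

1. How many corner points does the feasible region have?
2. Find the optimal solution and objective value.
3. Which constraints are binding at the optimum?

1. 3
2. p = 0, q = 3, z = -12
3. C2, C3, p ≥ 0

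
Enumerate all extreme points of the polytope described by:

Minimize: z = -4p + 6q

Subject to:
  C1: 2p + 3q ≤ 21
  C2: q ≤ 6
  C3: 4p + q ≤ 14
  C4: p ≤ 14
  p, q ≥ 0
Each vertex is the intersection of two constraint boundaries that also satisfies all remaining constraints:
  p = 0 and q = 0 → (0, 0)
  4p + q = 14 and q = 0 → (3.5, 0)
  2p + 3q = 21 and 4p + q = 14 → (2.1, 5.6)
  2p + 3q = 21 and q = 6 → (1.5, 6)
  q = 6 and p = 0 → (0, 6)

Vertices: (0, 0), (3.5, 0), (2.1, 5.6), (1.5, 6), (0, 6)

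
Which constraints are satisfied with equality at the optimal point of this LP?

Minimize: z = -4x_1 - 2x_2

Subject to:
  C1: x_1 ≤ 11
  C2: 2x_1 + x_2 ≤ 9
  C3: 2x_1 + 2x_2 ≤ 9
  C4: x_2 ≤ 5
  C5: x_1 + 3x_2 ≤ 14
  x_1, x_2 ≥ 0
Optimal: x_1 = 4.5, x_2 = 0
Binding: C2, C3, x_2 ≥ 0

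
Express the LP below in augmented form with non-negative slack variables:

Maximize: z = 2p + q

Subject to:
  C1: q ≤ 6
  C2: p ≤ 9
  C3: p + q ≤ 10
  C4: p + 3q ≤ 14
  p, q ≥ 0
max z = 2p + q

s.t.
  q + s1 = 6
  p + s2 = 9
  p + q + s3 = 10
  p + 3q + s4 = 14
  p, q, s1, s2, s3, s4 ≥ 0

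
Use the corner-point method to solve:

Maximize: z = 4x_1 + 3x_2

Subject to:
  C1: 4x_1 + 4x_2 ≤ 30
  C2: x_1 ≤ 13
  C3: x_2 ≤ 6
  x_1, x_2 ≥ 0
Each vertex is the intersection of two constraint boundaries that also satisfies all remaining constraints:
  x_1 = 0 and x_2 = 0 → (0, 0)
  4x_1 + 4x_2 = 30 and x_2 = 0 → (7.5, 0)
  4x_1 + 4x_2 = 30 and x_2 = 6 → (1.5, 6)
  x_2 = 6 and x_1 = 0 → (0, 6)

Evaluating z = 4x_1 + 3x_2 at each vertex:
  (0, 0): z = 0
  (7.5, 0): z = 30
  (1.5, 6): z = 24
  (0, 6): z = 18

The maximum is at (7.5, 0) with z = 30.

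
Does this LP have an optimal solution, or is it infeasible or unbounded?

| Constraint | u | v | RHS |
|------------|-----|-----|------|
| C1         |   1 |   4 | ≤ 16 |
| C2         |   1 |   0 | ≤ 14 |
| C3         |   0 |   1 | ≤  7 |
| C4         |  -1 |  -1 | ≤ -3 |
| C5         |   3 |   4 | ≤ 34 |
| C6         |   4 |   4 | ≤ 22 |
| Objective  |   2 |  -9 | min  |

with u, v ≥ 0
The point (0, 4) satisfies every constraint, so the LP is feasible; the constraints give u ≤ 14 and v ≤ 7, which with u, v ≥ 0 keep the feasible region inside a bounded box. A feasible, bounded LP attains a finite optimum at a vertex.

The LP has an optimal solution: (0, 4) with z = -36.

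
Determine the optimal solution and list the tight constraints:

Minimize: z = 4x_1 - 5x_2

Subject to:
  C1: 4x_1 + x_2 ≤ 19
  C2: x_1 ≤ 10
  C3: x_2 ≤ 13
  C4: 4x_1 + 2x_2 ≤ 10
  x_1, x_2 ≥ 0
Optimal: x_1 = 0, x_2 = 5
Binding: C4, x_1 ≥ 0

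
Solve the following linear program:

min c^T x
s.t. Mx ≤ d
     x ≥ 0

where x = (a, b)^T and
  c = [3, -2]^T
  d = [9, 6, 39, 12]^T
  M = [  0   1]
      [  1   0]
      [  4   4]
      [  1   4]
a = 0, b = 3, z = -6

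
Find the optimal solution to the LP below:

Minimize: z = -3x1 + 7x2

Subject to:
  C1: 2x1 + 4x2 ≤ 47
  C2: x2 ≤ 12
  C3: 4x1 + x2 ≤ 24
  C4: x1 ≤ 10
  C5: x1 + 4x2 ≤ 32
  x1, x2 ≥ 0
x1 = 6, x2 = 0, z = -18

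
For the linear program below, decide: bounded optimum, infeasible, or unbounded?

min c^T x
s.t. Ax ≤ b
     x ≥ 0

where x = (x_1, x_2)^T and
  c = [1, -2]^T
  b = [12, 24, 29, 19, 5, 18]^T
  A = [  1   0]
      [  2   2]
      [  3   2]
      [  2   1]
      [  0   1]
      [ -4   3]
The point (0, 5) satisfies every constraint, so the LP is feasible; the constraints give x_1 ≤ 12 and x_2 ≤ 5, which with x_1, x_2 ≥ 0 keep the feasible region inside a bounded box. A feasible, bounded LP attains a finite optimum at a vertex.

The LP has an optimal solution: (0, 5) with z = -10.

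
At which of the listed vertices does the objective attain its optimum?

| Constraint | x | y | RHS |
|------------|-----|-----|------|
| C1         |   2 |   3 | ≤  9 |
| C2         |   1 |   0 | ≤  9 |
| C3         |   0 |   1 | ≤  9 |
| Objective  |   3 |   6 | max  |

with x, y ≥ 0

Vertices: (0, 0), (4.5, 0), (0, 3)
Evaluating z = 3x + 6y at each vertex:
  (0, 0): z = 0
  (4.5, 0): z = 13.5
  (0, 3): z = 18

The largest value is z = 18, attained at (0, 3).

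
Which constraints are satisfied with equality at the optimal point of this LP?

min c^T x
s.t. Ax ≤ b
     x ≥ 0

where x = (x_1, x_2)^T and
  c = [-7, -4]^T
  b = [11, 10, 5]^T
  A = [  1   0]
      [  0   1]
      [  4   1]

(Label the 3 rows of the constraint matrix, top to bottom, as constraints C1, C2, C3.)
Optimal: x_1 = 0, x_2 = 5
Slack at optimum:
  C1: slack = 11
  C2: slack = 5
  C3: slack = 0 (binding)
  x_1 ≥ 0: x_1 = 0 (binding)
  x_2 ≥ 0: x_2 = 5
Binding constraints: C3, x_1 ≥ 0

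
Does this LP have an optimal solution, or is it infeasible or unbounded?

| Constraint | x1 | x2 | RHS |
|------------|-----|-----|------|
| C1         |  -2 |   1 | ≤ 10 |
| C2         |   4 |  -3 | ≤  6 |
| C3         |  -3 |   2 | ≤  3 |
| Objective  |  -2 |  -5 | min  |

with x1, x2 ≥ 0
Feasible point: (0, 0) satisfies every constraint, so the LP is feasible.
Direction d = (3, 4): for each constraint row a, a·d ≤ 0 —
  (-2)(3) + (1)(4) = -2 ≤ 0
  (4)(3) + (-3)(4) = 0 ≤ 0
  (-3)(3) + (2)(4) = -1 ≤ 0
and d ≥ 0, so (0, 0) + t·d stays feasible for every t ≥ 0. Along this ray z = -2x1 - 5x2 changes by -26 per unit t, so z → −∞.

Unbounded: there is a feasible ray along which z → −∞.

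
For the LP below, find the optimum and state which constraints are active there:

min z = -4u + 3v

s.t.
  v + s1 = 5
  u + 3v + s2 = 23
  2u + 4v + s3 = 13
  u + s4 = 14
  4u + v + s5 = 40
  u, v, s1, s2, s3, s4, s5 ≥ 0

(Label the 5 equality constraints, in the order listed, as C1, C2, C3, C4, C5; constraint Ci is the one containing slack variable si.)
Optimal: u = 6.5, v = 0
Slack at optimum:
  C1: slack = 5
  C2: slack = 16.5
  C3: slack = 0 (binding)
  C4: slack = 7.5
  C5: slack = 14
  u ≥ 0: u = 6.5
  v ≥ 0: v = 0 (binding)
Binding constraints: C3, v ≥ 0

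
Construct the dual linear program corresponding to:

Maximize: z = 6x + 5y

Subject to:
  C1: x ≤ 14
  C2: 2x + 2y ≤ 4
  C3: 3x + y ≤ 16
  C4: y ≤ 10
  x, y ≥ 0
Minimize: z = 14y1 + 4y2 + 16y3 + 10y4

Subject to:
  C1: -y1 - 2y2 - 3y3 ≤ -6
  C2: -2y2 - y3 - y4 ≤ -5
  y1, y2, y3, y4 ≥ 0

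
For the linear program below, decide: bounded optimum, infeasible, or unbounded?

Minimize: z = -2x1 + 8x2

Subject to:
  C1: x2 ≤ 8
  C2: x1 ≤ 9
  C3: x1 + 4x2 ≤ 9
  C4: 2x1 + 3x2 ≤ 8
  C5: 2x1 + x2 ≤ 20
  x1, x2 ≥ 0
The point (4, 0) satisfies every constraint, so the LP is feasible; the constraints give x1 ≤ 9 and x2 ≤ 8, which with x1, x2 ≥ 0 keep the feasible region inside a bounded box. A feasible, bounded LP attains a finite optimum at a vertex.

Evaluating z = -2x1 + 8x2 at each vertex:
  (0, 0): z = 0
  (4, 0): z = -8
  (1, 2): z = 14
  (0, 2.25): z = 18

The LP has an optimal solution: (4, 0) with z = -8.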